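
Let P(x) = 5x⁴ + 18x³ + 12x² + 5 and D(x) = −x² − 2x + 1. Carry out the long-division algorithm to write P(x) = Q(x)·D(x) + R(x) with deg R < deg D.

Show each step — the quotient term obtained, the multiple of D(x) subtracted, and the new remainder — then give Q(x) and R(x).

Q(x) = −5x² − 8x − 1; R(x) = 6x + 6

Step 1: lead(5x⁴ + 18x³ + 12x² + 5) ÷ lead(D) = 5x⁴ ÷ −x² = −5x². Subtract (−5x²)·D = 5x⁴ + 10x³ − 5x². Remainder: 8x³ + 17x² + 5.
Step 2: lead(8x³ + 17x² + 5) ÷ lead(D) = 8x³ ÷ −x² = −8x. Subtract (−8x)·D = 8x³ + 16x² − 8x. Remainder: x² + 8x + 5.
Step 3: lead(x² + 8x + 5) ÷ lead(D) = x² ÷ −x² = −1. Subtract (−1)·D = x² + 2x − 1. Remainder: 6x + 6.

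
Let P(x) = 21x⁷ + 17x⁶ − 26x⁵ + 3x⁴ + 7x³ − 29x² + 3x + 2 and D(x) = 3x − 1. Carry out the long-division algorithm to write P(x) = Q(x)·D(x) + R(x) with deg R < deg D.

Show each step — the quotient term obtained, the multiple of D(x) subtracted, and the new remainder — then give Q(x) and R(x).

Q(x) = 7x⁶ + 8x⁵ − 6x⁴ − x³ + 2x² − 9x − 2; R(x) = 0

Step 1: lead(21x⁷ + 17x⁶ − 26x⁵ + 3x⁴ + 7x³ − 29x² + 3x + 2) ÷ lead(D) = 21x⁷ ÷ 3x = 7x⁶. Subtract (7x⁶)·D = 21x⁷ − 7x⁶. Remainder: 24x⁶ − 26x⁵ + 3x⁴ + 7x³ − 29x² + 3x + 2.
Step 2: lead(24x⁶ − 26x⁵ + 3x⁴ + 7x³ − 29x² + 3x + 2) ÷ lead(D) = 24x⁶ ÷ 3x = 8x⁵. Subtract (8x⁵)·D = 24x⁶ − 8x⁵. Remainder: −18x⁵ + 3x⁴ + 7x³ − 29x² + 3x + 2.
Step 3: lead(−18x⁵ + 3x⁴ + 7x³ − 29x² + 3x + 2) ÷ lead(D) = −18x⁵ ÷ 3x = −6x⁴. Subtract (−6x⁴)·D = −18x⁵ + 6x⁴. Remainder: −3x⁴ + 7x³ − 29x² + 3x + 2.
Step 4: lead(−3x⁴ + 7x³ − 29x² + 3x + 2) ÷ lead(D) = −3x⁴ ÷ 3x = −x³. Subtract (−x³)·D = −3x⁴ + x³. Remainder: 6x³ − 29x² + 3x + 2.
Step 5: lead(6x³ − 29x² + 3x + 2) ÷ lead(D) = 6x³ ÷ 3x = 2x². Subtract (2x²)·D = 6x³ − 2x². Remainder: −27x² + 3x + 2.
Step 6: lead(−27x² + 3x + 2) ÷ lead(D) = −27x² ÷ 3x = −9x. Subtract (−9x)·D = −27x² + 9x. Remainder: −6x + 2.
Step 7: lead(−6x + 2) ÷ lead(D) = −6x ÷ 3x = −2. Subtract (−2)·D = −6x + 2. Remainder: 0.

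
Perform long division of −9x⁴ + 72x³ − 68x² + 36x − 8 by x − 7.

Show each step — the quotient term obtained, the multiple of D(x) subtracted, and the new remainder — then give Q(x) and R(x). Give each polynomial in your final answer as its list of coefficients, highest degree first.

Step 1: lead(−9x⁴ + 72x³ − 68x² + 36x − 8) ÷ lead(D) = −9x⁴ ÷ x = −9x³. Subtract (−9x³)·D = −9x⁴ + 63x³. Remainder: 9x³ − 68x² + 36x − 8.
Step 2: lead(9x³ − 68x² + 36x − 8) ÷ lead(D) = 9x³ ÷ x = 9x². Subtract (9x²)·D = 9x³ − 63x². Remainder: −5x² + 36x − 8.
Step 3: lead(−5x² + 36x − 8) ÷ lead(D) = −5x² ÷ x = −5x. Subtract (−5x)·D = −5x² + 35x. Remainder: x − 8.
Step 4: lead(x − 8) ÷ lead(D) = x ÷ x = 1. Subtract (1)·D = x − 7. Remainder: −1.

Q = [-9, 9, -5, 1]; R = [-1]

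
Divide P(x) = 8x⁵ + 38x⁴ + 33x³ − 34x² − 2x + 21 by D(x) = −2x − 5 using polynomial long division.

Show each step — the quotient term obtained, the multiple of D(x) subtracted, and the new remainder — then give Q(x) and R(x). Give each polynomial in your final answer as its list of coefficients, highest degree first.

Step 1: lead(8x⁵ + 38x⁴ + 33x³ − 34x² − 2x + 21) ÷ lead(D) = 8x⁵ ÷ −2x = −4x⁴. Subtract (−4x⁴)·D = 8x⁵ + 20x⁴. Remainder: 18x⁴ + 33x³ − 34x² − 2x + 21.
Step 2: lead(18x⁴ + 33x³ − 34x² − 2x + 21) ÷ lead(D) = 18x⁴ ÷ −2x = −9x³. Subtract (−9x³)·D = 18x⁴ + 45x³. Remainder: −12x³ − 34x² − 2x + 21.
Step 3: lead(−12x³ − 34x² − 2x + 21) ÷ lead(D) = −12x³ ÷ −2x = 6x². Subtract (6x²)·D = −12x³ − 30x². Remainder: −4x² − 2x + 21.
Step 4: lead(−4x² − 2x + 21) ÷ lead(D) = −4x² ÷ −2x = 2x. Subtract (2x)·D = −4x² − 10x. Remainder: 8x + 21.
Step 5: lead(8x + 21) ÷ lead(D) = 8x ÷ −2x = −4. Subtract (−4)·D = 8x + 20. Remainder: 1.

Q = [-4, -9, 6, 2, -4]; R = [1]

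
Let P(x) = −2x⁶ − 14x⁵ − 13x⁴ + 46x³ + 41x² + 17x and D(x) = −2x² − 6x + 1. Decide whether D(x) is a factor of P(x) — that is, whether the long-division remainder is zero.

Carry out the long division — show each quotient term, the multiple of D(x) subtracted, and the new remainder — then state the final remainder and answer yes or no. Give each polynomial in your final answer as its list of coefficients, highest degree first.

Step 1: lead(−2x⁶ − 14x⁵ − 13x⁴ + 46x³ + 41x² + 17x) ÷ lead(D) = −2x⁶ ÷ −2x² = x⁴. Subtract (x⁴)·D = −2x⁶ − 6x⁵ + x⁴. Remainder: −8x⁵ − 14x⁴ + 46x³ + 41x² + 17x.
Step 2: lead(−8x⁵ − 14x⁴ + 46x³ + 41x² + 17x) ÷ lead(D) = −8x⁵ ÷ −2x² = 4x³. Subtract (4x³)·D = −8x⁵ − 24x⁴ + 4x³. Remainder: 10x⁴ + 42x³ + 41x² + 17x.
Step 3: lead(10x⁴ + 42x³ + 41x² + 17x) ÷ lead(D) = 10x⁴ ÷ −2x² = −5x². Subtract (−5x²)·D = 10x⁴ + 30x³ − 5x². Remainder: 12x³ + 46x² + 17x.
Step 4: lead(12x³ + 46x² + 17x) ÷ lead(D) = 12x³ ÷ −2x² = −6x. Subtract (−6x)·D = 12x³ + 36x² − 6x. Remainder: 10x² + 23x.
Step 5: lead(10x² + 23x) ÷ lead(D) = 10x² ÷ −2x² = −5. Subtract (−5)·D = 10x² + 30x − 5. Remainder: −7x + 5.

R = [-7, 5], so D(x) is not a factor of P(x). no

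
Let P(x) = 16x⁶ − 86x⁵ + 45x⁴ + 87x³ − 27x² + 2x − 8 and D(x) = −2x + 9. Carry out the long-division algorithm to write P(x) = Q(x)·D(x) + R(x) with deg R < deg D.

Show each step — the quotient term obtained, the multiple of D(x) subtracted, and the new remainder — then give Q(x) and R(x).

Step 1: lead(16x⁶ − 86x⁵ + 45x⁴ + 87x³ − 27x² + 2x − 8) ÷ lead(D) = 16x⁶ ÷ −2x = −8x⁵. Subtract (−8x⁵)·D = 16x⁶ − 72x⁵. Remainder: −14x⁵ + 45x⁴ + 87x³ − 27x² + 2x − 8.
Step 2: lead(−14x⁵ + 45x⁴ + 87x³ − 27x² + 2x − 8) ÷ lead(D) = −14x⁵ ÷ −2x = 7x⁴. Subtract (7x⁴)·D = −14x⁵ + 63x⁴. Remainder: −18x⁴ + 87x³ − 27x² + 2x − 8.
Step 3: lead(−18x⁴ + 87x³ − 27x² + 2x − 8) ÷ lead(D) = −18x⁴ ÷ −2x = 9x³. Subtract (9x³)·D = −18x⁴ + 81x³. Remainder: 6x³ − 27x² + 2x − 8.
Step 4: lead(6x³ − 27x² + 2x − 8) ÷ lead(D) = 6x³ ÷ −2x = −3x². Subtract (−3x²)·D = 6x³ − 27x². Remainder: 2x − 8.
Step 5: lead(2x − 8) ÷ lead(D) = 2x ÷ −2x = −1. Subtract (−1)·D = 2x − 9. Remainder: 1.

Q(x) = −8x⁵ + 7x⁴ + 9x³ − 3x² − 1; R(x) = 1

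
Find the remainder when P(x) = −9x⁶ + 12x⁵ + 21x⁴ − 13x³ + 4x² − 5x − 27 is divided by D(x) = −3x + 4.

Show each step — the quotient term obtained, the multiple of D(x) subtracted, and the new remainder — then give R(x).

R(x) = 9

Step 1: lead(−9x⁶ + 12x⁵ + 21x⁴ − 13x³ + 4x² − 5x − 27) ÷ lead(D) = −9x⁶ ÷ −3x = 3x⁵. Subtract (3x⁵)·D = −9x⁶ + 12x⁵. Remainder: 21x⁴ − 13x³ + 4x² − 5x − 27.
Step 2: lead(21x⁴ − 13x³ + 4x² − 5x − 27) ÷ lead(D) = 21x⁴ ÷ −3x = −7x³. Subtract (−7x³)·D = 21x⁴ − 28x³. Remainder: 15x³ + 4x² − 5x − 27.
Step 3: lead(15x³ + 4x² − 5x − 27) ÷ lead(D) = 15x³ ÷ −3x = −5x². Subtract (−5x²)·D = 15x³ − 20x². Remainder: 24x² − 5x − 27.
Step 4: lead(24x² − 5x − 27) ÷ lead(D) = 24x² ÷ −3x = −8x. Subtract (−8x)·D = 24x² − 32x. Remainder: 27x − 27.
Step 5: lead(27x − 27) ÷ lead(D) = 27x ÷ −3x = −9. Subtract (−9)·D = 27x − 36. Remainder: 9.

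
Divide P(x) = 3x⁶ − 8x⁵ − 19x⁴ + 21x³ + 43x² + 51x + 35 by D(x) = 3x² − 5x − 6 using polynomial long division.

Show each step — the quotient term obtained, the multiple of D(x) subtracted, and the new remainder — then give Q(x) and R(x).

Step 1: lead(3x⁶ − 8x⁵ − 19x⁴ + 21x³ + 43x² + 51x + 35) ÷ lead(D) = 3x⁶ ÷ 3x² = x⁴. Subtract (x⁴)·D = 3x⁶ − 5x⁵ − 6x⁴. Remainder: −3x⁵ − 13x⁴ + 21x³ + 43x² + 51x + 35.
Step 2: lead(−3x⁵ − 13x⁴ + 21x³ + 43x² + 51x + 35) ÷ lead(D) = −3x⁵ ÷ 3x² = −x³. Subtract (−x³)·D = −3x⁵ + 5x⁴ + 6x³. Remainder: −18x⁴ + 15x³ + 43x² + 51x + 35.
Step 3: lead(−18x⁴ + 15x³ + 43x² + 51x + 35) ÷ lead(D) = −18x⁴ ÷ 3x² = −6x². Subtract (−6x²)·D = −18x⁴ + 30x³ + 36x². Remainder: −15x³ + 7x² + 51x + 35.
Step 4: lead(−15x³ + 7x² + 51x + 35) ÷ lead(D) = −15x³ ÷ 3x² = −5x. Subtract (−5x)·D = −15x³ + 25x² + 30x. Remainder: −18x² + 21x + 35.
Step 5: lead(−18x² + 21x + 35) ÷ lead(D) = −18x² ÷ 3x² = −6. Subtract (−6)·D = −18x² + 30x + 36. Remainder: −9x − 1.

Q(x) = x⁴ − x³ − 6x² − 5x − 6; R(x) = −9x − 1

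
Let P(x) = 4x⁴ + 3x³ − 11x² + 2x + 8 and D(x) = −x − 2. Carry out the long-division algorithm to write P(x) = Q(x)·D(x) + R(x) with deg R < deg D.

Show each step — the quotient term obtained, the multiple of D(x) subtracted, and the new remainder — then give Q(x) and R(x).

Q(x) = −4x³ + 5x² + x − 4; R(x) = 0

Step 1: lead(4x⁴ + 3x³ − 11x² + 2x + 8) ÷ lead(D) = 4x⁴ ÷ −x = −4x³. Subtract (−4x³)·D = 4x⁴ + 8x³. Remainder: −5x³ − 11x² + 2x + 8.
Step 2: lead(−5x³ − 11x² + 2x + 8) ÷ lead(D) = −5x³ ÷ −x = 5x². Subtract (5x²)·D = −5x³ − 10x². Remainder: −x² + 2x + 8.
Step 3: lead(−x² + 2x + 8) ÷ lead(D) = −x² ÷ −x = x. Subtract (x)·D = −x² − 2x. Remainder: 4x + 8.
Step 4: lead(4x + 8) ÷ lead(D) = 4x ÷ −x = −4. Subtract (−4)·D = 4x + 8. Remainder: 0.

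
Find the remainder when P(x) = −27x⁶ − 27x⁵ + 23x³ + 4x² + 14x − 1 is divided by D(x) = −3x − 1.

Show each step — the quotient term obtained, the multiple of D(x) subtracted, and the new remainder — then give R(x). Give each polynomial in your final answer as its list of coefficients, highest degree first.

R = [-6]

Step 1: lead(−27x⁶ − 27x⁵ + 23x³ + 4x² + 14x − 1) ÷ lead(D) = −27x⁶ ÷ −3x = 9x⁵. Subtract (9x⁵)·D = −27x⁶ − 9x⁵. Remainder: −18x⁵ + 23x³ + 4x² + 14x − 1.
Step 2: lead(−18x⁵ + 23x³ + 4x² + 14x − 1) ÷ lead(D) = −18x⁵ ÷ −3x = 6x⁴. Subtract (6x⁴)·D = −18x⁵ − 6x⁴. Remainder: 6x⁴ + 23x³ + 4x² + 14x − 1.
Step 3: lead(6x⁴ + 23x³ + 4x² + 14x − 1) ÷ lead(D) = 6x⁴ ÷ −3x = −2x³. Subtract (−2x³)·D = 6x⁴ + 2x³. Remainder: 21x³ + 4x² + 14x − 1.
Step 4: lead(21x³ + 4x² + 14x − 1) ÷ lead(D) = 21x³ ÷ −3x = −7x². Subtract (−7x²)·D = 21x³ + 7x². Remainder: −3x² + 14x − 1.
Step 5: lead(−3x² + 14x − 1) ÷ lead(D) = −3x² ÷ −3x = x. Subtract (x)·D = −3x² − x. Remainder: 15x − 1.
Step 6: lead(15x − 1) ÷ lead(D) = 15x ÷ −3x = −5. Subtract (−5)·D = 15x + 5. Remainder: −6.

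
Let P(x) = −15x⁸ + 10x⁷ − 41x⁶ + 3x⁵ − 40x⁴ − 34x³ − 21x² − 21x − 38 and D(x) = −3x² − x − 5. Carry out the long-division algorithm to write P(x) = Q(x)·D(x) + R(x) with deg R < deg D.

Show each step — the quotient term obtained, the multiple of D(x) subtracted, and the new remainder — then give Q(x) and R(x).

Q(x) = 5x⁶ − 5x⁵ + 7x⁴ + 5x³ + 3x + 6; R(x) = −8

Step 1: lead(−15x⁸ + 10x⁷ − 41x⁶ + 3x⁵ − 40x⁴ − 34x³ − 21x² − 21x − 38) ÷ lead(D) = −15x⁸ ÷ −3x² = 5x⁶. Subtract (5x⁶)·D = −15x⁸ − 5x⁷ − 25x⁶. Remainder: 15x⁷ − 16x⁶ + 3x⁵ − 40x⁴ − 34x³ − 21x² − 21x − 38.
Step 2: lead(15x⁷ − 16x⁶ + 3x⁵ − 40x⁴ − 34x³ − 21x² − 21x − 38) ÷ lead(D) = 15x⁷ ÷ −3x² = −5x⁵. Subtract (−5x⁵)·D = 15x⁷ + 5x⁶ + 25x⁵. Remainder: −21x⁶ − 22x⁵ − 40x⁴ − 34x³ − 21x² − 21x − 38.
Step 3: lead(−21x⁶ − 22x⁵ − 40x⁴ − 34x³ − 21x² − 21x − 38) ÷ lead(D) = −21x⁶ ÷ −3x² = 7x⁴. Subtract (7x⁴)·D = −21x⁶ − 7x⁵ − 35x⁴. Remainder: −15x⁵ − 5x⁴ − 34x³ − 21x² − 21x − 38.
Step 4: lead(−15x⁵ − 5x⁴ − 34x³ − 21x² − 21x − 38) ÷ lead(D) = −15x⁵ ÷ −3x² = 5x³. Subtract (5x³)·D = −15x⁵ − 5x⁴ − 25x³. Remainder: −9x³ − 21x² − 21x − 38.
Step 5: lead(−9x³ − 21x² − 21x − 38) ÷ lead(D) = −9x³ ÷ −3x² = 3x. Subtract (3x)·D = −9x³ − 3x² − 15x. Remainder: −18x² − 6x − 38.
Step 6: lead(−18x² − 6x − 38) ÷ lead(D) = −18x² ÷ −3x² = 6. Subtract (6)·D = −18x² − 6x − 30. Remainder: −8.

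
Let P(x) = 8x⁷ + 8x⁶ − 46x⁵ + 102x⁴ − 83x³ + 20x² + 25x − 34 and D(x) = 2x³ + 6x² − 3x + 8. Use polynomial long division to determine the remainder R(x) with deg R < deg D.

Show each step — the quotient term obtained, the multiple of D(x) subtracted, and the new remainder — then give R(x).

R(x) = −6x + 6

Step 1: lead(8x⁷ + 8x⁶ − 46x⁵ + 102x⁴ − 83x³ + 20x² + 25x − 34) ÷ lead(D) = 8x⁷ ÷ 2x³ = 4x⁴. Subtract (4x⁴)·D = 8x⁷ + 24x⁶ − 12x⁵ + 32x⁴. Remainder: −16x⁶ − 34x⁵ + 70x⁴ − 83x³ + 20x² + 25x − 34.
Step 2: lead(−16x⁶ − 34x⁵ + 70x⁴ − 83x³ + 20x² + 25x − 34) ÷ lead(D) = −16x⁶ ÷ 2x³ = −8x³. Subtract (−8x³)·D = −16x⁶ − 48x⁵ + 24x⁴ − 64x³. Remainder: 14x⁵ + 46x⁴ − 19x³ + 20x² + 25x − 34.
Step 3: lead(14x⁵ + 46x⁴ − 19x³ + 20x² + 25x − 34) ÷ lead(D) = 14x⁵ ÷ 2x³ = 7x². Subtract (7x²)·D = 14x⁵ + 42x⁴ − 21x³ + 56x². Remainder: 4x⁴ + 2x³ − 36x² + 25x − 34.
Step 4: lead(4x⁴ + 2x³ − 36x² + 25x − 34) ÷ lead(D) = 4x⁴ ÷ 2x³ = 2x. Subtract (2x)·D = 4x⁴ + 12x³ − 6x² + 16x. Remainder: −10x³ − 30x² + 9x − 34.
Step 5: lead(−10x³ − 30x² + 9x − 34) ÷ lead(D) = −10x³ ÷ 2x³ = −5. Subtract (−5)·D = −10x³ − 30x² + 15x − 40. Remainder: −6x + 6.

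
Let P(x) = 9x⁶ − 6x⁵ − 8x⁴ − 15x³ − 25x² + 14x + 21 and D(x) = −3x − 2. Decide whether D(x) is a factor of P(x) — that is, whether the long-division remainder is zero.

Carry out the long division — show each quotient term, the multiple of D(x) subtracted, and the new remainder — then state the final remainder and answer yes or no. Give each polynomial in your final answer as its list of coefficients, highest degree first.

Step 1: lead(9x⁶ − 6x⁵ − 8x⁴ − 15x³ − 25x² + 14x + 21) ÷ lead(D) = 9x⁶ ÷ −3x = −3x⁵. Subtract (−3x⁵)·D = 9x⁶ + 6x⁵. Remainder: −12x⁵ − 8x⁴ − 15x³ − 25x² + 14x + 21.
Step 2: lead(−12x⁵ − 8x⁴ − 15x³ − 25x² + 14x + 21) ÷ lead(D) = −12x⁵ ÷ −3x = 4x⁴. Subtract (4x⁴)·D = −12x⁵ − 8x⁴. Remainder: −15x³ − 25x² + 14x + 21.
Step 3: lead(−15x³ − 25x² + 14x + 21) ÷ lead(D) = −15x³ ÷ −3x = 5x². Subtract (5x²)·D = −15x³ − 10x². Remainder: −15x² + 14x + 21.
Step 4: lead(−15x² + 14x + 21) ÷ lead(D) = −15x² ÷ −3x = 5x. Subtract (5x)·D = −15x² − 10x. Remainder: 24x + 21.
Step 5: lead(24x + 21) ÷ lead(D) = 24x ÷ −3x = −8. Subtract (−8)·D = 24x + 16. Remainder: 5.

R = [5], so D(x) is not a factor of P(x). no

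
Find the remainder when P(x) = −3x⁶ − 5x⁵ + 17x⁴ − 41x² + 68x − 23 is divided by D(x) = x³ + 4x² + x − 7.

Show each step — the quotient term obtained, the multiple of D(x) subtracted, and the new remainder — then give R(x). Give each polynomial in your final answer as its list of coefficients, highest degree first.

Step 1: lead(−3x⁶ − 5x⁵ + 17x⁴ − 41x² + 68x − 23) ÷ lead(D) = −3x⁶ ÷ x³ = −3x³. Subtract (−3x³)·D = −3x⁶ − 12x⁵ − 3x⁴ + 21x³. Remainder: 7x⁵ + 20x⁴ − 21x³ − 41x² + 68x − 23.
Step 2: lead(7x⁵ + 20x⁴ − 21x³ − 41x² + 68x − 23) ÷ lead(D) = 7x⁵ ÷ x³ = 7x². Subtract (7x²)·D = 7x⁵ + 28x⁴ + 7x³ − 49x². Remainder: −8x⁴ − 28x³ + 8x² + 68x − 23.
Step 3: lead(−8x⁴ − 28x³ + 8x² + 68x − 23) ÷ lead(D) = −8x⁴ ÷ x³ = −8x. Subtract (−8x)·D = −8x⁴ − 32x³ − 8x² + 56x. Remainder: 4x³ + 16x² + 12x − 23.
Step 4: lead(4x³ + 16x² + 12x − 23) ÷ lead(D) = 4x³ ÷ x³ = 4. Subtract (4)·D = 4x³ + 16x² + 4x − 28. Remainder: 8x + 5.

R = [8, 5]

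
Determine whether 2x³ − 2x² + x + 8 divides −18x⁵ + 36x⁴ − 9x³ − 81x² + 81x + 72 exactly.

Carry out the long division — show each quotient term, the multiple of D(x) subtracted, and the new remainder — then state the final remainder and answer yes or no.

R(x) = 0, so D(x) is a factor of P(x). yes

Step 1: lead(−18x⁵ + 36x⁴ − 9x³ − 81x² + 81x + 72) ÷ lead(D) = −18x⁵ ÷ 2x³ = −9x². Subtract (−9x²)·D = −18x⁵ + 18x⁴ − 9x³ − 72x². Remainder: 18x⁴ − 9x² + 81x + 72.
Step 2: lead(18x⁴ − 9x² + 81x + 72) ÷ lead(D) = 18x⁴ ÷ 2x³ = 9x. Subtract (9x)·D = 18x⁴ − 18x³ + 9x² + 72x. Remainder: 18x³ − 18x² + 9x + 72.
Step 3: lead(18x³ − 18x² + 9x + 72) ÷ lead(D) = 18x³ ÷ 2x³ = 9. Subtract (9)·D = 18x³ − 18x² + 9x + 72. Remainder: 0.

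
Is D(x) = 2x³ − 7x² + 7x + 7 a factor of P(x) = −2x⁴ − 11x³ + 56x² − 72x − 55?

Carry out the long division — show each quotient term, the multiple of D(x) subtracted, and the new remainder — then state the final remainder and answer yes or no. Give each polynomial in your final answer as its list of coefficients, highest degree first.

Step 1: lead(−2x⁴ − 11x³ + 56x² − 72x − 55) ÷ lead(D) = −2x⁴ ÷ 2x³ = −x. Subtract (−x)·D = −2x⁴ + 7x³ − 7x² − 7x. Remainder: −18x³ + 63x² − 65x − 55.
Step 2: lead(−18x³ + 63x² − 65x − 55) ÷ lead(D) = −18x³ ÷ 2x³ = −9. Subtract (−9)·D = −18x³ + 63x² − 63x − 63. Remainder: −2x + 8.

R = [-2, 8], so D(x) is not a factor of P(x). no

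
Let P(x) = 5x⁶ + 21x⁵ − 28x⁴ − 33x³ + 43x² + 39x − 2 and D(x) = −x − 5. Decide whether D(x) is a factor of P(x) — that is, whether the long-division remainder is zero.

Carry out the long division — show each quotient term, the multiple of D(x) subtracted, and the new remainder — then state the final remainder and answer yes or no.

Step 1: lead(5x⁶ + 21x⁵ − 28x⁴ − 33x³ + 43x² + 39x − 2) ÷ lead(D) = 5x⁶ ÷ −x = −5x⁵. Subtract (−5x⁵)·D = 5x⁶ + 25x⁵. Remainder: −4x⁵ − 28x⁴ − 33x³ + 43x² + 39x − 2.
Step 2: lead(−4x⁵ − 28x⁴ − 33x³ + 43x² + 39x − 2) ÷ lead(D) = −4x⁵ ÷ −x = 4x⁴. Subtract (4x⁴)·D = −4x⁵ − 20x⁴. Remainder: −8x⁴ − 33x³ + 43x² + 39x − 2.
Step 3: lead(−8x⁴ − 33x³ + 43x² + 39x − 2) ÷ lead(D) = −8x⁴ ÷ −x = 8x³. Subtract (8x³)·D = −8x⁴ − 40x³. Remainder: 7x³ + 43x² + 39x − 2.
Step 4: lead(7x³ + 43x² + 39x − 2) ÷ lead(D) = 7x³ ÷ −x = −7x². Subtract (−7x²)·D = 7x³ + 35x². Remainder: 8x² + 39x − 2.
Step 5: lead(8x² + 39x − 2) ÷ lead(D) = 8x² ÷ −x = −8x. Subtract (−8x)·D = 8x² + 40x. Remainder: −x − 2.
Step 6: lead(−x − 2) ÷ lead(D) = −x ÷ −x = 1. Subtract (1)·D = −x − 5. Remainder: 3.

R(x) = 3, so D(x) is not a factor of P(x). no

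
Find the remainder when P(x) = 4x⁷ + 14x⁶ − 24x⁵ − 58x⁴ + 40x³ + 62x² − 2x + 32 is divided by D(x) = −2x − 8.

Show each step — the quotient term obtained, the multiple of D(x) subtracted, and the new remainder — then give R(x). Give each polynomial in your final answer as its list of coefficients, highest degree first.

R = [8]

Step 1: lead(4x⁷ + 14x⁶ − 24x⁵ − 58x⁴ + 40x³ + 62x² − 2x + 32) ÷ lead(D) = 4x⁷ ÷ −2x = −2x⁶. Subtract (−2x⁶)·D = 4x⁷ + 16x⁶. Remainder: −2x⁶ − 24x⁵ − 58x⁴ + 40x³ + 62x² − 2x + 32.
Step 2: lead(−2x⁶ − 24x⁵ − 58x⁴ + 40x³ + 62x² − 2x + 32) ÷ lead(D) = −2x⁶ ÷ −2x = x⁵. Subtract (x⁵)·D = −2x⁶ − 8x⁵. Remainder: −16x⁵ − 58x⁴ + 40x³ + 62x² − 2x + 32.
Step 3: lead(−16x⁵ − 58x⁴ + 40x³ + 62x² − 2x + 32) ÷ lead(D) = −16x⁵ ÷ −2x = 8x⁴. Subtract (8x⁴)·D = −16x⁵ − 64x⁴. Remainder: 6x⁴ + 40x³ + 62x² − 2x + 32.
Step 4: lead(6x⁴ + 40x³ + 62x² − 2x + 32) ÷ lead(D) = 6x⁴ ÷ −2x = −3x³. Subtract (−3x³)·D = 6x⁴ + 24x³. Remainder: 16x³ + 62x² − 2x + 32.
Step 5: lead(16x³ + 62x² − 2x + 32) ÷ lead(D) = 16x³ ÷ −2x = −8x². Subtract (−8x²)·D = 16x³ + 64x². Remainder: −2x² − 2x + 32.
Step 6: lead(−2x² − 2x + 32) ÷ lead(D) = −2x² ÷ −2x = x. Subtract (x)·D = −2x² − 8x. Remainder: 6x + 32.
Step 7: lead(6x + 32) ÷ lead(D) = 6x ÷ −2x = −3. Subtract (−3)·D = 6x + 24. Remainder: 8.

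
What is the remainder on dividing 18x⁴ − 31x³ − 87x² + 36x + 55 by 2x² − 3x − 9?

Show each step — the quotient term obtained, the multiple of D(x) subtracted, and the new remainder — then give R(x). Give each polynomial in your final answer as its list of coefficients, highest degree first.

R = [1]

Step 1: lead(18x⁴ − 31x³ − 87x² + 36x + 55) ÷ lead(D) = 18x⁴ ÷ 2x² = 9x². Subtract (9x²)·D = 18x⁴ − 27x³ − 81x². Remainder: −4x³ − 6x² + 36x + 55.
Step 2: lead(−4x³ − 6x² + 36x + 55) ÷ lead(D) = −4x³ ÷ 2x² = −2x. Subtract (−2x)·D = −4x³ + 6x² + 18x. Remainder: −12x² + 18x + 55.
Step 3: lead(−12x² + 18x + 55) ÷ lead(D) = −12x² ÷ 2x² = −6. Subtract (−6)·D = −12x² + 18x + 54. Remainder: 1.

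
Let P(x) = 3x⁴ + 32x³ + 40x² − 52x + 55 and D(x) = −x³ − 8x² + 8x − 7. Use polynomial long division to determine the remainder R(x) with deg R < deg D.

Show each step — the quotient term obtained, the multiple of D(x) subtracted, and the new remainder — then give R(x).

Step 1: lead(3x⁴ + 32x³ + 40x² − 52x + 55) ÷ lead(D) = 3x⁴ ÷ −x³ = −3x. Subtract (−3x)·D = 3x⁴ + 24x³ − 24x² + 21x. Remainder: 8x³ + 64x² − 73x + 55.
Step 2: lead(8x³ + 64x² − 73x + 55) ÷ lead(D) = 8x³ ÷ −x³ = −8. Subtract (−8)·D = 8x³ + 64x² − 64x + 56. Remainder: −9x − 1.

R(x) = −9x − 1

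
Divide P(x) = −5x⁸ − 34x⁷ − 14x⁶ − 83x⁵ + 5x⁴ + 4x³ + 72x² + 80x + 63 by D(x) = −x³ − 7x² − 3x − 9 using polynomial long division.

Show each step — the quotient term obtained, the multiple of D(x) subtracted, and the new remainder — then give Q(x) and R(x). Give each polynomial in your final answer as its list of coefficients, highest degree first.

Step 1: lead(−5x⁸ − 34x⁷ − 14x⁶ − 83x⁵ + 5x⁴ + 4x³ + 72x² + 80x + 63) ÷ lead(D) = −5x⁸ ÷ −x³ = 5x⁵. Subtract (5x⁵)·D = −5x⁸ − 35x⁷ − 15x⁶ − 45x⁵. Remainder: x⁷ + x⁶ − 38x⁵ + 5x⁴ + 4x³ + 72x² + 80x + 63.
Step 2: lead(x⁷ + x⁶ − 38x⁵ + 5x⁴ + 4x³ + 72x² + 80x + 63) ÷ lead(D) = x⁷ ÷ −x³ = −x⁴. Subtract (−x⁴)·D = x⁷ + 7x⁶ + 3x⁵ + 9x⁴. Remainder: −6x⁶ − 41x⁵ − 4x⁴ + 4x³ + 72x² + 80x + 63.
Step 3: lead(−6x⁶ − 41x⁵ − 4x⁴ + 4x³ + 72x² + 80x + 63) ÷ lead(D) = −6x⁶ ÷ −x³ = 6x³. Subtract (6x³)·D = −6x⁶ − 42x⁵ − 18x⁴ − 54x³. Remainder: x⁵ + 14x⁴ + 58x³ + 72x² + 80x + 63.
Step 4: lead(x⁵ + 14x⁴ + 58x³ + 72x² + 80x + 63) ÷ lead(D) = x⁵ ÷ −x³ = −x². Subtract (−x²)·D = x⁵ + 7x⁴ + 3x³ + 9x². Remainder: 7x⁴ + 55x³ + 63x² + 80x + 63.
Step 5: lead(7x⁴ + 55x³ + 63x² + 80x + 63) ÷ lead(D) = 7x⁴ ÷ −x³ = −7x. Subtract (−7x)·D = 7x⁴ + 49x³ + 21x² + 63x. Remainder: 6x³ + 42x² + 17x + 63.
Step 6: lead(6x³ + 42x² + 17x + 63) ÷ lead(D) = 6x³ ÷ −x³ = −6. Subtract (−6)·D = 6x³ + 42x² + 18x + 54. Remainder: −x + 9.

Q = [5, -1, 6, -1, -7, -6]; R = [-1, 9]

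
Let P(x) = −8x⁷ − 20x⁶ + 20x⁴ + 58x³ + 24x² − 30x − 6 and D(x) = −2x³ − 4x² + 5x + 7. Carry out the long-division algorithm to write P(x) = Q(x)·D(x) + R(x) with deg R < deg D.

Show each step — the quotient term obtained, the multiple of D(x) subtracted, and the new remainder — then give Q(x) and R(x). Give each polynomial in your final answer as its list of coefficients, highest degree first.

Q = [4, 2, 6, -3, -1]; R = [-7, -4, 1]

Step 1: lead(−8x⁷ − 20x⁶ + 20x⁴ + 58x³ + 24x² − 30x − 6) ÷ lead(D) = −8x⁷ ÷ −2x³ = 4x⁴. Subtract (4x⁴)·D = −8x⁷ − 16x⁶ + 20x⁵ + 28x⁴. Remainder: −4x⁶ − 20x⁵ − 8x⁴ + 58x³ + 24x² − 30x − 6.
Step 2: lead(−4x⁶ − 20x⁵ − 8x⁴ + 58x³ + 24x² − 30x − 6) ÷ lead(D) = −4x⁶ ÷ −2x³ = 2x³. Subtract (2x³)·D = −4x⁶ − 8x⁵ + 10x⁴ + 14x³. Remainder: −12x⁵ − 18x⁴ + 44x³ + 24x² − 30x − 6.
Step 3: lead(−12x⁵ − 18x⁴ + 44x³ + 24x² − 30x − 6) ÷ lead(D) = −12x⁵ ÷ −2x³ = 6x². Subtract (6x²)·D = −12x⁵ − 24x⁴ + 30x³ + 42x². Remainder: 6x⁴ + 14x³ − 18x² − 30x − 6.
Step 4: lead(6x⁴ + 14x³ − 18x² − 30x − 6) ÷ lead(D) = 6x⁴ ÷ −2x³ = −3x. Subtract (−3x)·D = 6x⁴ + 12x³ − 15x² − 21x. Remainder: 2x³ − 3x² − 9x − 6.
Step 5: lead(2x³ − 3x² − 9x − 6) ÷ lead(D) = 2x³ ÷ −2x³ = −1. Subtract (−1)·D = 2x³ + 4x² − 5x − 7. Remainder: −7x² − 4x + 1.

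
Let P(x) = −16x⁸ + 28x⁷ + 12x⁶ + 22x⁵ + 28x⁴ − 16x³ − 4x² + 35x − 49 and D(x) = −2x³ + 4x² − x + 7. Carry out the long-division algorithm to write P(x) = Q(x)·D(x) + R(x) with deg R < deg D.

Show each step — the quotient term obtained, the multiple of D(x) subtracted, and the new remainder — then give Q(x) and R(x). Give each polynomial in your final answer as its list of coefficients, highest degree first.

Step 1: lead(−16x⁸ + 28x⁷ + 12x⁶ + 22x⁵ + 28x⁴ − 16x³ − 4x² + 35x − 49) ÷ lead(D) = −16x⁸ ÷ −2x³ = 8x⁵. Subtract (8x⁵)·D = −16x⁸ + 32x⁷ − 8x⁶ + 56x⁵. Remainder: −4x⁷ + 20x⁶ − 34x⁵ + 28x⁴ − 16x³ − 4x² + 35x − 49.
Step 2: lead(−4x⁷ + 20x⁶ − 34x⁵ + 28x⁴ − 16x³ − 4x² + 35x − 49) ÷ lead(D) = −4x⁷ ÷ −2x³ = 2x⁴. Subtract (2x⁴)·D = −4x⁷ + 8x⁶ − 2x⁵ + 14x⁴. Remainder: 12x⁶ − 32x⁵ + 14x⁴ − 16x³ − 4x² + 35x − 49.
Step 3: lead(12x⁶ − 32x⁵ + 14x⁴ − 16x³ − 4x² + 35x − 49) ÷ lead(D) = 12x⁶ ÷ −2x³ = −6x³. Subtract (−6x³)·D = 12x⁶ − 24x⁵ + 6x⁴ − 42x³. Remainder: −8x⁵ + 8x⁴ + 26x³ − 4x² + 35x − 49.
Step 4: lead(−8x⁵ + 8x⁴ + 26x³ − 4x² + 35x − 49) ÷ lead(D) = −8x⁵ ÷ −2x³ = 4x². Subtract (4x²)·D = −8x⁵ + 16x⁴ − 4x³ + 28x². Remainder: −8x⁴ + 30x³ − 32x² + 35x − 49.
Step 5: lead(−8x⁴ + 30x³ − 32x² + 35x − 49) ÷ lead(D) = −8x⁴ ÷ −2x³ = 4x. Subtract (4x)·D = −8x⁴ + 16x³ − 4x² + 28x. Remainder: 14x³ − 28x² + 7x − 49.
Step 6: lead(14x³ − 28x² + 7x − 49) ÷ lead(D) = 14x³ ÷ −2x³ = −7. Subtract (−7)·D = 14x³ − 28x² + 7x − 49. Remainder: 0.

Q = [8, 2, -6, 4, 4, -7]; R = [0]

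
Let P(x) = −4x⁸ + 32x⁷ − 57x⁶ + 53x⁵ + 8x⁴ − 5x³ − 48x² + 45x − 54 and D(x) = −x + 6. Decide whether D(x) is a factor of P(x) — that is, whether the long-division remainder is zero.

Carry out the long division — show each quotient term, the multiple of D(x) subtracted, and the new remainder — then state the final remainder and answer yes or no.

Step 1: lead(−4x⁸ + 32x⁷ − 57x⁶ + 53x⁵ + 8x⁴ − 5x³ − 48x² + 45x − 54) ÷ lead(D) = −4x⁸ ÷ −x = 4x⁷. Subtract (4x⁷)·D = −4x⁸ + 24x⁷. Remainder: 8x⁷ − 57x⁶ + 53x⁵ + 8x⁴ − 5x³ − 48x² + 45x − 54.
Step 2: lead(8x⁷ − 57x⁶ + 53x⁵ + 8x⁴ − 5x³ − 48x² + 45x − 54) ÷ lead(D) = 8x⁷ ÷ −x = −8x⁶. Subtract (−8x⁶)·D = 8x⁷ − 48x⁶. Remainder: −9x⁶ + 53x⁵ + 8x⁴ − 5x³ − 48x² + 45x − 54.
Step 3: lead(−9x⁶ + 53x⁵ + 8x⁴ − 5x³ − 48x² + 45x − 54) ÷ lead(D) = −9x⁶ ÷ −x = 9x⁵. Subtract (9x⁵)·D = −9x⁶ + 54x⁵. Remainder: −x⁵ + 8x⁴ − 5x³ − 48x² + 45x − 54.
Step 4: lead(−x⁵ + 8x⁴ − 5x³ − 48x² + 45x − 54) ÷ lead(D) = −x⁵ ÷ −x = x⁴. Subtract (x⁴)·D = −x⁵ + 6x⁴. Remainder: 2x⁴ − 5x³ − 48x² + 45x − 54.
Step 5: lead(2x⁴ − 5x³ − 48x² + 45x − 54) ÷ lead(D) = 2x⁴ ÷ −x = −2x³. Subtract (−2x³)·D = 2x⁴ − 12x³. Remainder: 7x³ − 48x² + 45x − 54.
Step 6: lead(7x³ − 48x² + 45x − 54) ÷ lead(D) = 7x³ ÷ −x = −7x². Subtract (−7x²)·D = 7x³ − 42x². Remainder: −6x² + 45x − 54.
Step 7: lead(−6x² + 45x − 54) ÷ lead(D) = −6x² ÷ −x = 6x. Subtract (6x)·D = −6x² + 36x. Remainder: 9x − 54.
Step 8: lead(9x − 54) ÷ lead(D) = 9x ÷ −x = −9. Subtract (−9)·D = 9x − 54. Remainder: 0.

R(x) = 0, so D(x) is a factor of P(x). yes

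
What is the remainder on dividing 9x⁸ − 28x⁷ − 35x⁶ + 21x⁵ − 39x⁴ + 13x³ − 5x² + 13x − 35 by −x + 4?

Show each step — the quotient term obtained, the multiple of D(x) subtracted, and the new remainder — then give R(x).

R(x) = 1

Step 1: lead(9x⁸ − 28x⁷ − 35x⁶ + 21x⁵ − 39x⁴ + 13x³ − 5x² + 13x − 35) ÷ lead(D) = 9x⁸ ÷ −x = −9x⁷. Subtract (−9x⁷)·D = 9x⁸ − 36x⁷. Remainder: 8x⁷ − 35x⁶ + 21x⁵ − 39x⁴ + 13x³ − 5x² + 13x − 35.
Step 2: lead(8x⁷ − 35x⁶ + 21x⁵ − 39x⁴ + 13x³ − 5x² + 13x − 35) ÷ lead(D) = 8x⁷ ÷ −x = −8x⁶. Subtract (−8x⁶)·D = 8x⁷ − 32x⁶. Remainder: −3x⁶ + 21x⁵ − 39x⁴ + 13x³ − 5x² + 13x − 35.
Step 3: lead(−3x⁶ + 21x⁵ − 39x⁴ + 13x³ − 5x² + 13x − 35) ÷ lead(D) = −3x⁶ ÷ −x = 3x⁵. Subtract (3x⁵)·D = −3x⁶ + 12x⁵. Remainder: 9x⁵ − 39x⁴ + 13x³ − 5x² + 13x − 35.
Step 4: lead(9x⁵ − 39x⁴ + 13x³ − 5x² + 13x − 35) ÷ lead(D) = 9x⁵ ÷ −x = −9x⁴. Subtract (−9x⁴)·D = 9x⁵ − 36x⁴. Remainder: −3x⁴ + 13x³ − 5x² + 13x − 35.
Step 5: lead(−3x⁴ + 13x³ − 5x² + 13x − 35) ÷ lead(D) = −3x⁴ ÷ −x = 3x³. Subtract (3x³)·D = −3x⁴ + 12x³. Remainder: x³ − 5x² + 13x − 35.
Step 6: lead(x³ − 5x² + 13x − 35) ÷ lead(D) = x³ ÷ −x = −x². Subtract (−x²)·D = x³ − 4x². Remainder: −x² + 13x − 35.
Step 7: lead(−x² + 13x − 35) ÷ lead(D) = −x² ÷ −x = x. Subtract (x)·D = −x² + 4x. Remainder: 9x − 35.
Step 8: lead(9x − 35) ÷ lead(D) = 9x ÷ −x = −9. Subtract (−9)·D = 9x − 36. Remainder: 1.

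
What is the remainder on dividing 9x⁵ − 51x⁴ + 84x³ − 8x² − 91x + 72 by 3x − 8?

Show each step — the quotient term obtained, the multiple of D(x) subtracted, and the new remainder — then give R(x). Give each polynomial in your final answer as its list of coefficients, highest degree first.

Step 1: lead(9x⁵ − 51x⁴ + 84x³ − 8x² − 91x + 72) ÷ lead(D) = 9x⁵ ÷ 3x = 3x⁴. Subtract (3x⁴)·D = 9x⁵ − 24x⁴. Remainder: −27x⁴ + 84x³ − 8x² − 91x + 72.
Step 2: lead(−27x⁴ + 84x³ − 8x² − 91x + 72) ÷ lead(D) = −27x⁴ ÷ 3x = −9x³. Subtract (−9x³)·D = −27x⁴ + 72x³. Remainder: 12x³ − 8x² − 91x + 72.
Step 3: lead(12x³ − 8x² − 91x + 72) ÷ lead(D) = 12x³ ÷ 3x = 4x². Subtract (4x²)·D = 12x³ − 32x². Remainder: 24x² − 91x + 72.
Step 4: lead(24x² − 91x + 72) ÷ lead(D) = 24x² ÷ 3x = 8x. Subtract (8x)·D = 24x² − 64x. Remainder: −27x + 72.
Step 5: lead(−27x + 72) ÷ lead(D) = −27x ÷ 3x = −9. Subtract (−9)·D = −27x + 72. Remainder: 0.

R = [0]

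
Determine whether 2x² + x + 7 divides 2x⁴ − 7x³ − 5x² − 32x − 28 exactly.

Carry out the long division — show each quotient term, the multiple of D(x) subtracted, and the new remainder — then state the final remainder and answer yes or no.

Step 1: lead(2x⁴ − 7x³ − 5x² − 32x − 28) ÷ lead(D) = 2x⁴ ÷ 2x² = x². Subtract (x²)·D = 2x⁴ + x³ + 7x². Remainder: −8x³ − 12x² − 32x − 28.
Step 2: lead(−8x³ − 12x² − 32x − 28) ÷ lead(D) = −8x³ ÷ 2x² = −4x. Subtract (−4x)·D = −8x³ − 4x² − 28x. Remainder: −8x² − 4x − 28.
Step 3: lead(−8x² − 4x − 28) ÷ lead(D) = −8x² ÷ 2x² = −4. Subtract (−4)·D = −8x² − 4x − 28. Remainder: 0.

R(x) = 0, so D(x) is a factor of P(x). yes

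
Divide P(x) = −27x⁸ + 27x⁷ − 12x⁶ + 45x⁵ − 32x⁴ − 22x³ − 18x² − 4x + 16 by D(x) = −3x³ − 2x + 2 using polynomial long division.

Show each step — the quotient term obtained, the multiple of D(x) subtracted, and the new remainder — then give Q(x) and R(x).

Q(x) = 9x⁵ − 9x⁴ − 2x³ − 3x² + 6x + 8; R(x) = 0

Step 1: lead(−27x⁸ + 27x⁷ − 12x⁶ + 45x⁵ − 32x⁴ − 22x³ − 18x² − 4x + 16) ÷ lead(D) = −27x⁸ ÷ −3x³ = 9x⁵. Subtract (9x⁵)·D = −27x⁸ − 18x⁶ + 18x⁵. Remainder: 27x⁷ + 6x⁶ + 27x⁵ − 32x⁴ − 22x³ − 18x² − 4x + 16.
Step 2: lead(27x⁷ + 6x⁶ + 27x⁵ − 32x⁴ − 22x³ − 18x² − 4x + 16) ÷ lead(D) = 27x⁷ ÷ −3x³ = −9x⁴. Subtract (−9x⁴)·D = 27x⁷ + 18x⁵ − 18x⁴. Remainder: 6x⁶ + 9x⁵ − 14x⁴ − 22x³ − 18x² − 4x + 16.
Step 3: lead(6x⁶ + 9x⁵ − 14x⁴ − 22x³ − 18x² − 4x + 16) ÷ lead(D) = 6x⁶ ÷ −3x³ = −2x³. Subtract (−2x³)·D = 6x⁶ + 4x⁴ − 4x³. Remainder: 9x⁵ − 18x⁴ − 18x³ − 18x² − 4x + 16.
Step 4: lead(9x⁵ − 18x⁴ − 18x³ − 18x² − 4x + 16) ÷ lead(D) = 9x⁵ ÷ −3x³ = −3x². Subtract (−3x²)·D = 9x⁵ + 6x³ − 6x². Remainder: −18x⁴ − 24x³ − 12x² − 4x + 16.
Step 5: lead(−18x⁴ − 24x³ − 12x² − 4x + 16) ÷ lead(D) = −18x⁴ ÷ −3x³ = 6x. Subtract (6x)·D = −18x⁴ − 12x² + 12x. Remainder: −24x³ − 16x + 16.
Step 6: lead(−24x³ − 16x + 16) ÷ lead(D) = −24x³ ÷ −3x³ = 8. Subtract (8)·D = −24x³ − 16x + 16. Remainder: 0.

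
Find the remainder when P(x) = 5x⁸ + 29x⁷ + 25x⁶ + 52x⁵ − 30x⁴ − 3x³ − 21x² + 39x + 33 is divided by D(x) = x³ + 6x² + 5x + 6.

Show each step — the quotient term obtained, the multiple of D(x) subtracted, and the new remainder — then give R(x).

R(x) = −3x² + 9x − 3

Step 1: lead(5x⁸ + 29x⁷ + 25x⁶ + 52x⁵ − 30x⁴ − 3x³ − 21x² + 39x + 33) ÷ lead(D) = 5x⁸ ÷ x³ = 5x⁵. Subtract (5x⁵)·D = 5x⁸ + 30x⁷ + 25x⁶ + 30x⁵. Remainder: −x⁷ + 22x⁵ − 30x⁴ − 3x³ − 21x² + 39x + 33.
Step 2: lead(−x⁷ + 22x⁵ − 30x⁴ − 3x³ − 21x² + 39x + 33) ÷ lead(D) = −x⁷ ÷ x³ = −x⁴. Subtract (−x⁴)·D = −x⁷ − 6x⁶ − 5x⁵ − 6x⁴. Remainder: 6x⁶ + 27x⁵ − 24x⁴ − 3x³ − 21x² + 39x + 33.
Step 3: lead(6x⁶ + 27x⁵ − 24x⁴ − 3x³ − 21x² + 39x + 33) ÷ lead(D) = 6x⁶ ÷ x³ = 6x³. Subtract (6x³)·D = 6x⁶ + 36x⁵ + 30x⁴ + 36x³. Remainder: −9x⁵ − 54x⁴ − 39x³ − 21x² + 39x + 33.
Step 4: lead(−9x⁵ − 54x⁴ − 39x³ − 21x² + 39x + 33) ÷ lead(D) = −9x⁵ ÷ x³ = −9x². Subtract (−9x²)·D = −9x⁵ − 54x⁴ − 45x³ − 54x². Remainder: 6x³ + 33x² + 39x + 33.
Step 5: lead(6x³ + 33x² + 39x + 33) ÷ lead(D) = 6x³ ÷ x³ = 6. Subtract (6)·D = 6x³ + 36x² + 30x + 36. Remainder: −3x² + 9x − 3.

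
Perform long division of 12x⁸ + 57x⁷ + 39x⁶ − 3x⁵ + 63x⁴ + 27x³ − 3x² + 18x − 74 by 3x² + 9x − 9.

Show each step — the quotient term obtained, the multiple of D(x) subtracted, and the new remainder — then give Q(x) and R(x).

Q(x) = 4x⁶ + 7x⁵ + 4x⁴ + 8x³ + 9x² + 6x + 8; R(x) = −2

Step 1: lead(12x⁸ + 57x⁷ + 39x⁶ − 3x⁵ + 63x⁴ + 27x³ − 3x² + 18x − 74) ÷ lead(D) = 12x⁸ ÷ 3x² = 4x⁶. Subtract (4x⁶)·D = 12x⁸ + 36x⁷ − 36x⁶. Remainder: 21x⁷ + 75x⁶ − 3x⁵ + 63x⁴ + 27x³ − 3x² + 18x − 74.
Step 2: lead(21x⁷ + 75x⁶ − 3x⁵ + 63x⁴ + 27x³ − 3x² + 18x − 74) ÷ lead(D) = 21x⁷ ÷ 3x² = 7x⁵. Subtract (7x⁵)·D = 21x⁷ + 63x⁶ − 63x⁵. Remainder: 12x⁶ + 60x⁵ + 63x⁴ + 27x³ − 3x² + 18x − 74.
Step 3: lead(12x⁶ + 60x⁵ + 63x⁴ + 27x³ − 3x² + 18x − 74) ÷ lead(D) = 12x⁶ ÷ 3x² = 4x⁴. Subtract (4x⁴)·D = 12x⁶ + 36x⁵ − 36x⁴. Remainder: 24x⁵ + 99x⁴ + 27x³ − 3x² + 18x − 74.
Step 4: lead(24x⁵ + 99x⁴ + 27x³ − 3x² + 18x − 74) ÷ lead(D) = 24x⁵ ÷ 3x² = 8x³. Subtract (8x³)·D = 24x⁵ + 72x⁴ − 72x³. Remainder: 27x⁴ + 99x³ − 3x² + 18x − 74.
Step 5: lead(27x⁴ + 99x³ − 3x² + 18x − 74) ÷ lead(D) = 27x⁴ ÷ 3x² = 9x². Subtract (9x²)·D = 27x⁴ + 81x³ − 81x². Remainder: 18x³ + 78x² + 18x − 74.
Step 6: lead(18x³ + 78x² + 18x − 74) ÷ lead(D) = 18x³ ÷ 3x² = 6x. Subtract (6x)·D = 18x³ + 54x² − 54x. Remainder: 24x² + 72x − 74.
Step 7: lead(24x² + 72x − 74) ÷ lead(D) = 24x² ÷ 3x² = 8. Subtract (8)·D = 24x² + 72x − 72. Remainder: −2.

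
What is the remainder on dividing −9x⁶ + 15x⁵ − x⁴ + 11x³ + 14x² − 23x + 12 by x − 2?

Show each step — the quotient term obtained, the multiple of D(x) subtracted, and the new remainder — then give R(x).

Step 1: lead(−9x⁶ + 15x⁵ − x⁴ + 11x³ + 14x² − 23x + 12) ÷ lead(D) = −9x⁶ ÷ x = −9x⁵. Subtract (−9x⁵)·D = −9x⁶ + 18x⁵. Remainder: −3x⁵ − x⁴ + 11x³ + 14x² − 23x + 12.
Step 2: lead(−3x⁵ − x⁴ + 11x³ + 14x² − 23x + 12) ÷ lead(D) = −3x⁵ ÷ x = −3x⁴. Subtract (−3x⁴)·D = −3x⁵ + 6x⁴. Remainder: −7x⁴ + 11x³ + 14x² − 23x + 12.
Step 3: lead(−7x⁴ + 11x³ + 14x² − 23x + 12) ÷ lead(D) = −7x⁴ ÷ x = −7x³. Subtract (−7x³)·D = −7x⁴ + 14x³. Remainder: −3x³ + 14x² − 23x + 12.
Step 4: lead(−3x³ + 14x² − 23x + 12) ÷ lead(D) = −3x³ ÷ x = −3x². Subtract (−3x²)·D = −3x³ + 6x². Remainder: 8x² − 23x + 12.
Step 5: lead(8x² − 23x + 12) ÷ lead(D) = 8x² ÷ x = 8x. Subtract (8x)·D = 8x² − 16x. Remainder: −7x + 12.
Step 6: lead(−7x + 12) ÷ lead(D) = −7x ÷ x = −7. Subtract (−7)·D = −7x + 14. Remainder: −2.

R(x) = −2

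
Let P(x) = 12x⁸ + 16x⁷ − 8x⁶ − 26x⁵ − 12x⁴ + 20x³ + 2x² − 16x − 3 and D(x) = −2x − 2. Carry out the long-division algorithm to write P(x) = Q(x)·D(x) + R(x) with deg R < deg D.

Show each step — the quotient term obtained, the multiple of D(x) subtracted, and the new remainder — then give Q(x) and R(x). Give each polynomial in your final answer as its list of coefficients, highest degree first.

Step 1: lead(12x⁸ + 16x⁷ − 8x⁶ − 26x⁵ − 12x⁴ + 20x³ + 2x² − 16x − 3) ÷ lead(D) = 12x⁸ ÷ −2x = −6x⁷. Subtract (−6x⁷)·D = 12x⁸ + 12x⁷. Remainder: 4x⁷ − 8x⁶ − 26x⁵ − 12x⁴ + 20x³ + 2x² − 16x − 3.
Step 2: lead(4x⁷ − 8x⁶ − 26x⁵ − 12x⁴ + 20x³ + 2x² − 16x − 3) ÷ lead(D) = 4x⁷ ÷ −2x = −2x⁶. Subtract (−2x⁶)·D = 4x⁷ + 4x⁶. Remainder: −12x⁶ − 26x⁵ − 12x⁴ + 20x³ + 2x² − 16x − 3.
Step 3: lead(−12x⁶ − 26x⁵ − 12x⁴ + 20x³ + 2x² − 16x − 3) ÷ lead(D) = −12x⁶ ÷ −2x = 6x⁵. Subtract (6x⁵)·D = −12x⁶ − 12x⁵. Remainder: −14x⁵ − 12x⁴ + 20x³ + 2x² − 16x − 3.
Step 4: lead(−14x⁵ − 12x⁴ + 20x³ + 2x² − 16x − 3) ÷ lead(D) = −14x⁵ ÷ −2x = 7x⁴. Subtract (7x⁴)·D = −14x⁵ − 14x⁴. Remainder: 2x⁴ + 20x³ + 2x² − 16x − 3.
Step 5: lead(2x⁴ + 20x³ + 2x² − 16x − 3) ÷ lead(D) = 2x⁴ ÷ −2x = −x³. Subtract (−x³)·D = 2x⁴ + 2x³. Remainder: 18x³ + 2x² − 16x − 3.
Step 6: lead(18x³ + 2x² − 16x − 3) ÷ lead(D) = 18x³ ÷ −2x = −9x². Subtract (−9x²)·D = 18x³ + 18x². Remainder: −16x² − 16x − 3.
Step 7: lead(−16x² − 16x − 3) ÷ lead(D) = −16x² ÷ −2x = 8x. Subtract (8x)·D = −16x² − 16x. Remainder: −3.

Q = [-6, -2, 6, 7, -1, -9, 8, 0]; R = [-3]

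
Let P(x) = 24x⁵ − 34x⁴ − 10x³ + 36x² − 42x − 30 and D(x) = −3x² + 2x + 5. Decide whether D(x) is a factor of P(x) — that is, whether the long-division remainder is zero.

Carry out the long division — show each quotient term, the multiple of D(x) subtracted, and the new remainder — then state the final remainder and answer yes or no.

Step 1: lead(24x⁵ − 34x⁴ − 10x³ + 36x² − 42x − 30) ÷ lead(D) = 24x⁵ ÷ −3x² = −8x³. Subtract (−8x³)·D = 24x⁵ − 16x⁴ − 40x³. Remainder: −18x⁴ + 30x³ + 36x² − 42x − 30.
Step 2: lead(−18x⁴ + 30x³ + 36x² − 42x − 30) ÷ lead(D) = −18x⁴ ÷ −3x² = 6x². Subtract (6x²)·D = −18x⁴ + 12x³ + 30x². Remainder: 18x³ + 6x² − 42x − 30.
Step 3: lead(18x³ + 6x² − 42x − 30) ÷ lead(D) = 18x³ ÷ −3x² = −6x. Subtract (−6x)·D = 18x³ − 12x² − 30x. Remainder: 18x² − 12x − 30.
Step 4: lead(18x² − 12x − 30) ÷ lead(D) = 18x² ÷ −3x² = −6. Subtract (−6)·D = 18x² − 12x − 30. Remainder: 0.

R(x) = 0, so D(x) is a factor of P(x). yes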